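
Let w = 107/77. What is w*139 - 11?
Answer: 14026/77 ≈ 182.16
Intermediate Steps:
w = 107/77 (w = 107*(1/77) = 107/77 ≈ 1.3896)
w*139 - 11 = (107/77)*139 - 11 = 14873/77 - 11 = 14026/77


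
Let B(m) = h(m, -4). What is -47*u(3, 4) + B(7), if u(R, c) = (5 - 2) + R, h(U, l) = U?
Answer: -275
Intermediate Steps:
u(R, c) = 3 + R
B(m) = m
-47*u(3, 4) + B(7) = -47*(3 + 3) + 7 = -47*6 + 7 = -282 + 7 = -275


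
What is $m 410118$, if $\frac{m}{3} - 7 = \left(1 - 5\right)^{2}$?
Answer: $28298142$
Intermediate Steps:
$m = 69$ ($m = 21 + 3 \left(1 - 5\right)^{2} = 21 + 3 \left(-4\right)^{2} = 21 + 3 \cdot 16 = 21 + 48 = 69$)
$m 410118 = 69 \cdot 410118 = 28298142$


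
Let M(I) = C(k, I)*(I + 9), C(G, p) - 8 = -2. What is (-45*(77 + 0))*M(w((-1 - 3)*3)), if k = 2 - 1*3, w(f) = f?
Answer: 62370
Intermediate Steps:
k = -1 (k = 2 - 3 = -1)
C(G, p) = 6 (C(G, p) = 8 - 2 = 6)
M(I) = 54 + 6*I (M(I) = 6*(I + 9) = 6*(9 + I) = 54 + 6*I)
(-45*(77 + 0))*M(w((-1 - 3)*3)) = (-45*(77 + 0))*(54 + 6*((-1 - 3)*3)) = (-45*77)*(54 + 6*(-4*3)) = -3465*(54 + 6*(-12)) = -3465*(54 - 72) = -3465*(-18) = 62370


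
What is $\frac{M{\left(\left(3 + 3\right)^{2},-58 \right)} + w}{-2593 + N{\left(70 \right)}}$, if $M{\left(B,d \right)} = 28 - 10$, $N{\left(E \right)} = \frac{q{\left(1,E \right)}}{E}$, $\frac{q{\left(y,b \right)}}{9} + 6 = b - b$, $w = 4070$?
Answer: $- \frac{71540}{45391} \approx -1.5761$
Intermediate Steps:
$q{\left(y,b \right)} = -54$ ($q{\left(y,b \right)} = -54 + 9 \left(b - b\right) = -54 + 9 \cdot 0 = -54 + 0 = -54$)
$N{\left(E \right)} = - \frac{54}{E}$
$M{\left(B,d \right)} = 18$ ($M{\left(B,d \right)} = 28 - 10 = 18$)
$\frac{M{\left(\left(3 + 3\right)^{2},-58 \right)} + w}{-2593 + N{\left(70 \right)}} = \frac{18 + 4070}{-2593 - \frac{54}{70}} = \frac{4088}{-2593 - \frac{27}{35}} = \frac{4088}{- \frac{90782}{35}} = 4088 \left(- \frac{35}{90782}\right) = - \frac{71540}{45391}$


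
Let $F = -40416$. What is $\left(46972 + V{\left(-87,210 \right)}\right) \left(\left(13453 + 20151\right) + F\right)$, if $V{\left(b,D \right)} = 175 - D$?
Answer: $-319734844$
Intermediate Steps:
$\left(46972 + V{\left(-87,210 \right)}\right) \left(\left(13453 + 20151\right) + F\right) = \left(46972 + \left(175 - 210\right)\right) \left(\left(13453 + 20151\right) - 40416\right) = \left(46972 + \left(175 - 210\right)\right) \left(33604 - 40416\right) = \left(46972 - 35\right) \left(-6812\right) = 46937 \left(-6812\right) = -319734844$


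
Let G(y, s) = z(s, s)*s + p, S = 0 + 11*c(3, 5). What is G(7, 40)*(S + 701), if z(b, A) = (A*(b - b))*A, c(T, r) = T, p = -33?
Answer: -24222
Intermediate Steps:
z(b, A) = 0 (z(b, A) = (A*0)*A = 0*A = 0)
S = 33 (S = 0 + 11*3 = 0 + 33 = 33)
G(y, s) = -33 (G(y, s) = 0*s - 33 = 0 - 33 = -33)
G(7, 40)*(S + 701) = -33*(33 + 701) = -33*734 = -24222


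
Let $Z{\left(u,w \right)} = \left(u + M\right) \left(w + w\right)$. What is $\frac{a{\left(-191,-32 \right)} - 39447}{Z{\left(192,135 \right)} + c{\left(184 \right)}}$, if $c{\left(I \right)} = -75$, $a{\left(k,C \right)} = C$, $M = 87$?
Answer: $- \frac{39479}{75255} \approx -0.5246$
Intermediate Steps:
$Z{\left(u,w \right)} = 2 w \left(87 + u\right)$ ($Z{\left(u,w \right)} = \left(u + 87\right) \left(w + w\right) = \left(87 + u\right) 2 w = 2 w \left(87 + u\right)$)
$\frac{a{\left(-191,-32 \right)} - 39447}{Z{\left(192,135 \right)} + c{\left(184 \right)}} = \frac{-32 - 39447}{2 \cdot 135 \left(87 + 192\right) - 75} = - \frac{39479}{2 \cdot 135 \cdot 279 - 75} = - \frac{39479}{75330 - 75} = - \frac{39479}{75255}$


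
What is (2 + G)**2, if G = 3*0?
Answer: 4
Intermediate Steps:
G = 0
(2 + G)**2 = (2 + 0)**2 = 2**2 = 4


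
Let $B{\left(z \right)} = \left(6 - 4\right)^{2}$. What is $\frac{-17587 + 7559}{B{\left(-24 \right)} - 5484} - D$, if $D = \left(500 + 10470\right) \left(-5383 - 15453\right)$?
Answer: $\frac{313142162907}{1370} \approx 2.2857 \cdot 10^{8}$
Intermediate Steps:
$B{\left(z \right)} = 4$ ($B{\left(z \right)} = 2^{2} = 4$)
$D = -228570920$ ($D = 10970 \left(-20836\right) = -228570920$)
$\frac{-17587 + 7559}{B{\left(-24 \right)} - 5484} - D = \frac{-17587 + 7559}{4 - 5484} - -228570920 = - \frac{10028}{-5480} + 228570920 = \left(-10028\right) \left(- \frac{1}{5480}\right) + 228570920 = \frac{2507}{1370} + 228570920 = \frac{313142162907}{1370}$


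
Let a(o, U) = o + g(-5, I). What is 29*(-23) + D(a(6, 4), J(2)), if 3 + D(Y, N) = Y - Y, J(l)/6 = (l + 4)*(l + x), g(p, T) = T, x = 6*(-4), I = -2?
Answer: -670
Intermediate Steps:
x = -24
J(l) = 6*(-24 + l)*(4 + l) (J(l) = 6*((l + 4)*(l - 24)) = 6*((4 + l)*(-24 + l)) = 6*((-24 + l)*(4 + l)) = 6*(-24 + l)*(4 + l))
a(o, U) = -2 + o (a(o, U) = o - 2 = -2 + o)
D(Y, N) = -3 (D(Y, N) = -3 + (Y - Y) = -3 + 0 = -3)
29*(-23) + D(a(6, 4), J(2)) = 29*(-23) - 3 = -667 - 3 = -670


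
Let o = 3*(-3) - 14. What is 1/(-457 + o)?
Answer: -1/480 ≈ -0.0020833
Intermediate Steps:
o = -23 (o = -9 - 14 = -23)
1/(-457 + o) = 1/(-457 - 23) = 1/(-480) = -1/480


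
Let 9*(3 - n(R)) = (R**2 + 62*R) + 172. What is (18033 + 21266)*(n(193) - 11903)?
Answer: -6149782613/9 ≈ -6.8331e+8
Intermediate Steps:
n(R) = -145/9 - 62*R/9 - R**2/9 (n(R) = 3 - ((R**2 + 62*R) + 172)/9 = 3 - (172 + R**2 + 62*R)/9 = 3 + (-172/9 - 62*R/9 - R**2/9) = -145/9 - 62*R/9 - R**2/9)
(18033 + 21266)*(n(193) - 11903) = (18033 + 21266)*((-145/9 - 62/9*193 - 1/9*193**2) - 11903) = 39299*((-145/9 - 11966/9 - 1/9*37249) - 11903) = 39299*((-145/9 - 11966/9 - 37249/9) - 11903) = 39299*(-49360/9 - 11903) = 39299*(-156487/9) = -6149782613/9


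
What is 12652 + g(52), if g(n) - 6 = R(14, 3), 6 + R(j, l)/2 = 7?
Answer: 12660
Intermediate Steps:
R(j, l) = 2 (R(j, l) = -12 + 2*7 = -12 + 14 = 2)
g(n) = 8 (g(n) = 6 + 2 = 8)
12652 + g(52) = 12652 + 8 = 12660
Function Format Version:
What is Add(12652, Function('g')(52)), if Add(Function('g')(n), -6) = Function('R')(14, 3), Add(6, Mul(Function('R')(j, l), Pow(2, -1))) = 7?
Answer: 12660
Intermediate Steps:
Function('R')(j, l) = 2 (Function('R')(j, l) = Add(-12, Mul(2, 7)) = Add(-12, 14) = 2)
Function('g')(n) = 8 (Function('g')(n) = Add(6, 2) = 8)
Add(12652, Function('g')(52)) = Add(12652, 8) = 12660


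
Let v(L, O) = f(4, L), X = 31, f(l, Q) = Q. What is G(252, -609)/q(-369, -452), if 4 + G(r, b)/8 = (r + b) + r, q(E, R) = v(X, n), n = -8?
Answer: -872/31 ≈ -28.129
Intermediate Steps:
v(L, O) = L
q(E, R) = 31
G(r, b) = -32 + 8*b + 16*r (G(r, b) = -32 + 8*((r + b) + r) = -32 + 8*((b + r) + r) = -32 + 8*(b + 2*r) = -32 + (8*b + 16*r) = -32 + 8*b + 16*r)
G(252, -609)/q(-369, -452) = (-32 + 8*(-609) + 16*252)/31 = (-32 - 4872 + 4032)*(1/31) = -872*1/31 = -872/31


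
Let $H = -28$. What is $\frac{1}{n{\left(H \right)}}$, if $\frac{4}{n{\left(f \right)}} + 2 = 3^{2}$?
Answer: $\frac{7}{4} \approx 1.75$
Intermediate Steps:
$n{\left(f \right)} = \frac{4}{7}$ ($n{\left(f \right)} = \frac{4}{-2 + 3^{2}} = \frac{4}{-2 + 9} = \frac{4}{7}$)
$\frac{1}{n{\left(H \right)}} = \frac{1}{\frac{4}{7}} = \frac{7}{4}$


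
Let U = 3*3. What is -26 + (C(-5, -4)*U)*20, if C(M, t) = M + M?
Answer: -1826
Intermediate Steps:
C(M, t) = 2*M
U = 9
-26 + (C(-5, -4)*U)*20 = -26 + ((2*(-5))*9)*20 = -26 - 10*9*20 = -26 - 90*20 = -26 - 1800 = -1826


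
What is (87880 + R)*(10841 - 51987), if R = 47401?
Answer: -5566272026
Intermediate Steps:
(87880 + R)*(10841 - 51987) = (87880 + 47401)*(10841 - 51987) = 135281*(-41146) = -5566272026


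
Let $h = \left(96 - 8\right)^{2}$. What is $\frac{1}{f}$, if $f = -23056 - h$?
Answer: $- \frac{1}{30800} \approx -3.2468 \cdot 10^{-5}$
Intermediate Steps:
$h = 7744$ ($h = \left(96 + \left(-26 + 18\right)\right)^{2} = \left(96 - 8\right)^{2} = 88^{2} = 7744$)
$f = -30800$ ($f = -23056 - 7744 = -30800$)
$\frac{1}{f} = \frac{1}{-30800} = - \frac{1}{30800}$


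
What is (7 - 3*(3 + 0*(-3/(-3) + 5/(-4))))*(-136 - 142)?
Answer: 556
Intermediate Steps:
(7 - 3*(3 + 0*(-3/(-3) + 5/(-4))))*(-136 - 142) = (7 - 3*(3 + 0*(-3*(-⅓) + 5*(-¼))))*(-278) = (7 - 3*(3 + 0*(1 - 5/4)))*(-278) = (7 - 3*(3 + 0*(-¼)))*(-278) = (7 - 3*(3 + 0))*(-278) = (7 - 3*3)*(-278) = (7 - 9)*(-278) = -2*(-278) = 556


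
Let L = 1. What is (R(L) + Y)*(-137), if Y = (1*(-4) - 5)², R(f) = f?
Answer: -11234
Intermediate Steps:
Y = 81 (Y = (-4 - 5)² = (-9)² = 81)
(R(L) + Y)*(-137) = (1 + 81)*(-137) = 82*(-137) = -11234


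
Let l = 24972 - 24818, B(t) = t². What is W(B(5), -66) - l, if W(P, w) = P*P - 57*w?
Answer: 4233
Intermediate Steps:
W(P, w) = P² - 57*w
l = 154
W(B(5), -66) - l = ((5²)² - 57*(-66)) - 1*154 = (25² + 3762) - 154 = (625 + 3762) - 154 = 4387 - 154 = 4233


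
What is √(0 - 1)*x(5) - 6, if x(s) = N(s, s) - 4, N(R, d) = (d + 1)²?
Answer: -6 + 32*I ≈ -6.0 + 32.0*I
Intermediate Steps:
N(R, d) = (1 + d)²
x(s) = -4 + (1 + s)² (x(s) = (1 + s)² - 4 = -4 + (1 + s)²)
√(0 - 1)*x(5) - 6 = √(0 - 1)*(-4 + (1 + 5)²) - 6 = √(-1)*(-4 + 6²) - 6 = I*(-4 + 36) - 6 = I*32 - 6 = 32*I - 6 = -6 + 32*I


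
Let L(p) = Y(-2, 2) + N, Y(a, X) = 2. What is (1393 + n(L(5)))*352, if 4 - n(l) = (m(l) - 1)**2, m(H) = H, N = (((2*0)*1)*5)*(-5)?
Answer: 491392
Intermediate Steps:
N = 0 (N = ((0*1)*5)*(-5) = (0*5)*(-5) = 0*(-5) = 0)
L(p) = 2 (L(p) = 2 + 0 = 2)
n(l) = 4 - (-1 + l)**2 (n(l) = 4 - (l - 1)**2 = 4 - (-1 + l)**2)
(1393 + n(L(5)))*352 = (1393 + (4 - (-1 + 2)**2))*352 = (1393 + (4 - 1*1**2))*352 = (1393 + (4 - 1*1))*352 = (1393 + (4 - 1))*352 = (1393 + 3)*352 = 1396*352 = 491392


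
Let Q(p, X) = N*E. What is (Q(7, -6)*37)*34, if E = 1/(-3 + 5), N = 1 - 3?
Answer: -1258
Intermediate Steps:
N = -2
E = ½ (E = 1/2 = ½ ≈ 0.50000)
Q(p, X) = -1 (Q(p, X) = -2*½ = -1)
(Q(7, -6)*37)*34 = -1*37*34 = -37*34 = -1258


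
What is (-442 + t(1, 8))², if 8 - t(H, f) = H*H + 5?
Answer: 193600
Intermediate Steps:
t(H, f) = 3 - H² (t(H, f) = 8 - (H*H + 5) = 8 - (H² + 5) = 8 - (5 + H²) = 8 + (-5 - H²) = 3 - H²)
(-442 + t(1, 8))² = (-442 + (3 - 1*1²))² = (-442 + (3 - 1*1))² = (-442 + (3 - 1))² = (-442 + 2)² = (-440)² = 193600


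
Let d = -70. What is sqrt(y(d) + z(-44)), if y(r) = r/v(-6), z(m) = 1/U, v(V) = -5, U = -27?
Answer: sqrt(1131)/9 ≈ 3.7367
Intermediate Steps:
z(m) = -1/27 (z(m) = 1/(-27) = -1/27)
y(r) = -r/5 (y(r) = r/(-5) = r*(-1/5) = -r/5)
sqrt(y(d) + z(-44)) = sqrt(-1/5*(-70) - 1/27) = sqrt(14 - 1/27) = sqrt(377/27) = sqrt(1131)/9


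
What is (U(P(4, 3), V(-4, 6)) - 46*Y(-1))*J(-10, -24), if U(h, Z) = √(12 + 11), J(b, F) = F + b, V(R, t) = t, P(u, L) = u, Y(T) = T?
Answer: -1564 - 34*√23 ≈ -1727.1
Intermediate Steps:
U(h, Z) = √23
(U(P(4, 3), V(-4, 6)) - 46*Y(-1))*J(-10, -24) = (√23 - 46*(-1))*(-24 - 10) = (√23 + 46)*(-34) = (46 + √23)*(-34) = -1564 - 34*√23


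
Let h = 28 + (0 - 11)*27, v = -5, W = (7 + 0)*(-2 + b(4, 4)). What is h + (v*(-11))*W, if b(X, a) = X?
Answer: 501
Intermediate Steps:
W = 14 (W = (7 + 0)*(-2 + 4) = 7*2 = 14)
h = -269 (h = 28 - 11*27 = 28 - 297 = -269)
h + (v*(-11))*W = -269 - 5*(-11)*14 = -269 + 55*14 = -269 + 770 = 501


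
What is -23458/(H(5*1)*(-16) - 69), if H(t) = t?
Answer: 23458/149 ≈ 157.44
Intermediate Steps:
-23458/(H(5*1)*(-16) - 69) = -23458/((5*1)*(-16) - 69) = -23458/(5*(-16) - 69) = -23458/(-80 - 69) = -23458/(-149) = -23458*(-1/149) = 23458/149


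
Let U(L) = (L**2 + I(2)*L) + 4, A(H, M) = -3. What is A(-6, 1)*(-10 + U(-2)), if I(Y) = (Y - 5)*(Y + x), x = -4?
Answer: 42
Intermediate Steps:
I(Y) = (-5 + Y)*(-4 + Y) (I(Y) = (Y - 5)*(Y - 4) = (-5 + Y)*(-4 + Y))
U(L) = 4 + L**2 + 6*L (U(L) = (L**2 + (20 + 2**2 - 9*2)*L) + 4 = (L**2 + (20 + 4 - 18)*L) + 4 = (L**2 + 6*L) + 4 = 4 + L**2 + 6*L)
A(-6, 1)*(-10 + U(-2)) = -3*(-10 + (4 + (-2)**2 + 6*(-2))) = -3*(-10 + (4 + 4 - 12)) = -3*(-10 - 4) = -3*(-14) = 42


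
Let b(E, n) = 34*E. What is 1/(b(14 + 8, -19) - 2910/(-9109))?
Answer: 9109/6816442 ≈ 0.0013363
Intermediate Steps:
1/(b(14 + 8, -19) - 2910/(-9109)) = 1/(34*(14 + 8) - 2910/(-9109)) = 1/(34*22 - 2910*(-1/9109)) = 1/(748 + 2910/9109) = 1/(6816442/9109) = 9109/6816442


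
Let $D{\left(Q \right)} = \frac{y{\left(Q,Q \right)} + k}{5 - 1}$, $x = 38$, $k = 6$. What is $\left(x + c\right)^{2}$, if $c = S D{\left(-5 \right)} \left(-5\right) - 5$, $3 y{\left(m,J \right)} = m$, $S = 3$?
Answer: $\frac{4489}{16} \approx 280.56$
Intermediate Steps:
$y{\left(m,J \right)} = \frac{m}{3}$
$D{\left(Q \right)} = \frac{3}{2} + \frac{Q}{12}$ ($D{\left(Q \right)} = \frac{\frac{Q}{3} + 6}{5 - 1} = \frac{6 + \frac{Q}{3}}{4} = \left(6 + \frac{Q}{3}\right) \frac{1}{4} = \frac{3}{2} + \frac{Q}{12}$)
$c = - \frac{85}{4}$ ($c = 3 \left(\frac{3}{2} + \frac{1}{12} \left(-5\right)\right) \left(-5\right) - 5 = 3 \left(\frac{3}{2} - \frac{5}{12}\right) \left(-5\right) - 5 = 3 \cdot \frac{13}{12} \left(-5\right) - 5 = \frac{13}{4} \left(-5\right) - 5 = - \frac{65}{4} - 5 = - \frac{85}{4} \approx -21.25$)
$\left(x + c\right)^{2} = \left(38 - \frac{85}{4}\right)^{2} = \left(\frac{67}{4}\right)^{2} = \frac{4489}{16}$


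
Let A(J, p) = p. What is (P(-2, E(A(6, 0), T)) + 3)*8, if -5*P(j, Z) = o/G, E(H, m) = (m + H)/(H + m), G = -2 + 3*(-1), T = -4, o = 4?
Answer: 632/25 ≈ 25.280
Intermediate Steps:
G = -5 (G = -2 - 3 = -5)
E(H, m) = 1 (E(H, m) = (H + m)/(H + m) = 1)
P(j, Z) = 4/25 (P(j, Z) = -4/(5*(-5)) = -4*(-1)/(5*5) = -⅕*(-⅘) = 4/25)
(P(-2, E(A(6, 0), T)) + 3)*8 = (4/25 + 3)*8 = (79/25)*8 = 632/25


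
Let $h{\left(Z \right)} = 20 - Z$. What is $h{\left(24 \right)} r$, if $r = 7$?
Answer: $-28$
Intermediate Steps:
$h{\left(24 \right)} r = \left(20 - 24\right) 7 = \left(-4\right) 7 = -28$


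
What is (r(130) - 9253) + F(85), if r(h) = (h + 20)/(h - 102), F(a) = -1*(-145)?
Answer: -127437/14 ≈ -9102.6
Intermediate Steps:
F(a) = 145
r(h) = (20 + h)/(-102 + h)
(r(130) - 9253) + F(85) = ((20 + 130)/(-102 + 130) - 9253) + 145 = (150/28 - 9253) + 145 = ((1/28)*150 - 9253) + 145 = (75/14 - 9253) + 145 = -129467/14 + 145 = -127437/14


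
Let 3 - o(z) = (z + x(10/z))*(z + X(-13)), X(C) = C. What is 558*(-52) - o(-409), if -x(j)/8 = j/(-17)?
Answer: 998338547/6953 ≈ 1.4358e+5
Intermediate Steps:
x(j) = 8*j/17 (x(j) = -8*j/(-17) = -8*j*(-1)/17 = -(-8)*j/17 = 8*j/17)
o(z) = 3 - (-13 + z)*(z + 80/(17*z)) (o(z) = 3 - (z + 8*(10/z)/17)*(z - 13) = 3 - (z + 80/(17*z))*(-13 + z) = 3 - (-13 + z)*(z + 80/(17*z)))
558*(-52) - o(-409) = 558*(-52) - (-29/17 - 1*(-409)² + 13*(-409) + (1040/17)/(-409)) = -29016 - (-29/17 - 1*167281 - 5317 + (1040/17)*(-1/409)) = -29016 - (-29/17 - 167281 - 5317 - 1040/6953) = -29016 - 1*(-1200086795/6953) = -29016 + 1200086795/6953 = 998338547/6953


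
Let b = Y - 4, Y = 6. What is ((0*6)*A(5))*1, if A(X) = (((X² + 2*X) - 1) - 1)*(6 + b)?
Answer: 0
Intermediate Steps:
b = 2 (b = 6 - 4 = 2)
A(X) = -16 + 8*X² + 16*X (A(X) = (((X² + 2*X) - 1) - 1)*(6 + 2) = ((-1 + X² + 2*X) - 1)*8 = (-2 + X² + 2*X)*8 = -16 + 8*X² + 16*X)
((0*6)*A(5))*1 = ((0*6)*(-16 + 8*5² + 16*5))*1 = (0*(-16 + 8*25 + 80))*1 = (0*(-16 + 200 + 80))*1 = (0*264)*1 = 0*1 = 0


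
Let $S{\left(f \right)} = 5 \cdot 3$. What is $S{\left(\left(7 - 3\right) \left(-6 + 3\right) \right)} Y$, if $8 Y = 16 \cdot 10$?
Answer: $300$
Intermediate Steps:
$S{\left(f \right)} = 15$
$Y = 20$ ($Y = \frac{16 \cdot 10}{8} = \frac{1}{8} \cdot 160 = 20$)
$S{\left(\left(7 - 3\right) \left(-6 + 3\right) \right)} Y = 15 \cdot 20 = 300$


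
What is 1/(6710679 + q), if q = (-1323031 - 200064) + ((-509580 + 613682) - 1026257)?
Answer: 1/4265429 ≈ 2.3444e-7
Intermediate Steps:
q = -2445250 (q = -1523095 + (104102 - 1026257) = -1523095 - 922155 = -2445250)
1/(6710679 + q) = 1/(6710679 - 2445250) = 1/4265429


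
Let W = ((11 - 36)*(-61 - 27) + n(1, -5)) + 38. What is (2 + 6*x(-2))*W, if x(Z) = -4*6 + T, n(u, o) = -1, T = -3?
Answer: -357920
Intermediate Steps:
x(Z) = -27 (x(Z) = -4*6 - 3 = -24 - 3 = -27)
W = 2237 (W = ((11 - 36)*(-61 - 27) - 1) + 38 = (-25*(-88) - 1) + 38 = (2200 - 1) + 38 = 2199 + 38 = 2237)
(2 + 6*x(-2))*W = (2 + 6*(-27))*2237 = (2 - 162)*2237 = -160*2237 = -357920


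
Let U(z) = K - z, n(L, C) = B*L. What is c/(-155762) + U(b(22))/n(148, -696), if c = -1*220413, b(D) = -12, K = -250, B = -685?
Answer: 2797817662/1973893945 ≈ 1.4174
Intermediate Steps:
n(L, C) = -685*L
c = -220413
U(z) = -250 - z
c/(-155762) + U(b(22))/n(148, -696) = -220413/(-155762) + (-250 - 1*(-12))/((-685*148)) = -220413*(-1/155762) + (-250 + 12)/(-101380) = 220413/155762 - 238*(-1/101380) = 220413/155762 + 119/50690 = 2797817662/1973893945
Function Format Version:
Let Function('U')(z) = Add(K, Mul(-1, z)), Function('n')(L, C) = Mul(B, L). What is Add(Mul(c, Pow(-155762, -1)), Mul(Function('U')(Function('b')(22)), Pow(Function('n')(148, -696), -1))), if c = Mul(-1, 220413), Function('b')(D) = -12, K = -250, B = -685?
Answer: Rational(2797817662, 1973893945) ≈ 1.4174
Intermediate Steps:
Function('n')(L, C) = Mul(-685, L)
c = -220413
Function('U')(z) = Add(-250, Mul(-1, z))
Add(Mul(c, Pow(-155762, -1)), Mul(Function('U')(Function('b')(22)), Pow(Function('n')(148, -696), -1))) = Add(Mul(-220413, Pow(-155762, -1)), Mul(Add(-250, Mul(-1, -12)), Pow(Mul(-685, 148), -1))) = Add(Mul(-220413, Rational(-1, 155762)), Mul(Add(-250, 12), Pow(-101380, -1))) = Add(Rational(220413, 155762), Mul(-238, Rational(-1, 101380))) = Add(Rational(220413, 155762), Rational(119, 50690)) = Rational(2797817662, 1973893945)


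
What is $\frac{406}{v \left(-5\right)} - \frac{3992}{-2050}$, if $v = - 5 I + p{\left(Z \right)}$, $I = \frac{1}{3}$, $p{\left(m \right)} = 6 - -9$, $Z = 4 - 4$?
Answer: $- \frac{3397}{820} \approx -4.1427$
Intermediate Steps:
$Z = 0$
$p{\left(m \right)} = 15$ ($p{\left(m \right)} = 6 + 9 = 15$)
$I = \frac{1}{3} \approx 0.33333$
$v = \frac{40}{3}$ ($v = \left(-5\right) \frac{1}{3} + 15 = - \frac{5}{3} + 15 = \frac{40}{3} \approx 13.333$)
$\frac{406}{v \left(-5\right)} - \frac{3992}{-2050} = \frac{406}{\frac{40}{3} \left(-5\right)} - \frac{3992}{-2050} = \frac{406}{- \frac{200}{3}} - - \frac{1996}{1025} = 406 \left(- \frac{3}{200}\right) + \frac{1996}{1025} = - \frac{609}{100} + \frac{1996}{1025} = - \frac{3397}{820}$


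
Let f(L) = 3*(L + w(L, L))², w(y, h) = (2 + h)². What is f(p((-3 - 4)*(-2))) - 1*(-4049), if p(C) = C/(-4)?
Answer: 64859/16 ≈ 4053.7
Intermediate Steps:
p(C) = -C/4 (p(C) = C*(-¼) = -C/4)
f(L) = 3*(L + (2 + L)²)²
f(p((-3 - 4)*(-2))) - 1*(-4049) = 3*(-(-3 - 4)*(-2)/4 + (2 - (-3 - 4)*(-2)/4)²)² - 1*(-4049) = 3*(-(-7)*(-2)/4 + (2 - (-7)*(-2)/4)²)² + 4049 = 3*(-¼*14 + (2 - ¼*14)²)² + 4049 = 3*(-7/2 + (2 - 7/2)²)² + 4049 = 3*(-7/2 + (-3/2)²)² + 4049 = 3*(-7/2 + 9/4)² + 4049 = 3*(-5/4)² + 4049 = 3*(25/16) + 4049 = 75/16 + 4049 = 64859/16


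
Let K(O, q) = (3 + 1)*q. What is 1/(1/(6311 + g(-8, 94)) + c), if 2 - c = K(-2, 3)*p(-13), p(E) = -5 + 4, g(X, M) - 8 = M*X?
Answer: 5567/77939 ≈ 0.071428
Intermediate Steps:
K(O, q) = 4*q
g(X, M) = 8 + M*X
p(E) = -1
c = 14 (c = 2 - 4*3*(-1) = 2 - 12*(-1) = 2 - 1*(-12) = 2 + 12 = 14)
1/(1/(6311 + g(-8, 94)) + c) = 1/(1/(6311 + (8 + 94*(-8))) + 14) = 1/(1/(6311 + (8 - 752)) + 14) = 1/(1/(6311 - 744) + 14) = 1/(1/5567 + 14) = 1/(77939/5567) = 5567/77939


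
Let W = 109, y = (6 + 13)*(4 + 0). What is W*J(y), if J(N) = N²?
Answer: 629584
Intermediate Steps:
y = 76 (y = 19*4 = 76)
W*J(y) = 109*76² = 109*5776 = 629584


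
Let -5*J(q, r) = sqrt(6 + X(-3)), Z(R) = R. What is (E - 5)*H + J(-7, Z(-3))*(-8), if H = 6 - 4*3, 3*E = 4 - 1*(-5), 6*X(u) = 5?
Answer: 12 + 4*sqrt(246)/15 ≈ 16.182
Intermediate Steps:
X(u) = 5/6 (X(u) = (1/6)*5 = 5/6)
E = 3 (E = (4 - 1*(-5))/3 = (4 + 5)/3 = (1/3)*9 = 3)
H = -6 (H = 6 - 12 = -6)
J(q, r) = -sqrt(246)/30 (J(q, r) = -sqrt(6 + 5/6)/5 = -sqrt(246)/30)
(E - 5)*H + J(-7, Z(-3))*(-8) = (3 - 5)*(-6) - sqrt(246)/30*(-8) = -2*(-6) + 4*sqrt(246)/15 = 12 + 4*sqrt(246)/15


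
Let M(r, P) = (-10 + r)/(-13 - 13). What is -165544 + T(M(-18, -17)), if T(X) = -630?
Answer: -166174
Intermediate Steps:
M(r, P) = 5/13 - r/26 (M(r, P) = (-10 + r)/(-26) = (-10 + r)*(-1/26) = 5/13 - r/26)
-165544 + T(M(-18, -17)) = -165544 - 630 = -166174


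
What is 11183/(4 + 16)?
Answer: 11183/20 ≈ 559.15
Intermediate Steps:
11183/(4 + 16) = 11183/20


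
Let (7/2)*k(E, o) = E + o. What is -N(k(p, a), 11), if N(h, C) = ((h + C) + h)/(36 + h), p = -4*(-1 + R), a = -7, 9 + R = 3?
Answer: -23/42 ≈ -0.54762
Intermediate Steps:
R = -6 (R = -9 + 3 = -6)
p = 28 (p = -4*(-1 - 6) = -4*(-7) = 28)
k(E, o) = 2*E/7 + 2*o/7 (k(E, o) = 2*(E + o)/7 = 2*E/7 + 2*o/7)
N(h, C) = (C + 2*h)/(36 + h) (N(h, C) = ((C + h) + h)/(36 + h) = (C + 2*h)/(36 + h))
-N(k(p, a), 11) = -(11 + 2*((2/7)*28 + (2/7)*(-7)))/(36 + ((2/7)*28 + (2/7)*(-7))) = -(11 + 2*(8 - 2))/(36 + (8 - 2)) = -(11 + 2*6)/(36 + 6) = -(11 + 12)/42 = -23/42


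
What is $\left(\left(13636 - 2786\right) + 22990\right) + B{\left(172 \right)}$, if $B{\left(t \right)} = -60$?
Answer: $33780$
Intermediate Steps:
$\left(\left(13636 - 2786\right) + 22990\right) + B{\left(172 \right)} = \left(\left(13636 - 2786\right) + 22990\right) - 60 = \left(10850 + 22990\right) - 60 = 33840 - 60 = 33780$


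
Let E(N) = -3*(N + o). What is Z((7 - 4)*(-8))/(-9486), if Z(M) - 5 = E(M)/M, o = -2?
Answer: -7/37944 ≈ -0.00018448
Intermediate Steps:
E(N) = 6 - 3*N (E(N) = -3*(N - 2) = -3*(-2 + N) = 6 - 3*N)
Z(M) = 5 + (6 - 3*M)/M
Z((7 - 4)*(-8))/(-9486) = (2 + 6/(((7 - 4)*(-8))))/(-9486) = (2 + 6/((3*(-8))))*(-1/9486) = (2 + 6/(-24))*(-1/9486) = (2 + 6*(-1/24))*(-1/9486) = (2 - ¼)*(-1/9486) = (7/4)*(-1/9486) = -7/37944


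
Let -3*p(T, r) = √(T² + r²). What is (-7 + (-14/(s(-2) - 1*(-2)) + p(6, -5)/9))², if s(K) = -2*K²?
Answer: (126 + √61)²/729 ≈ 24.561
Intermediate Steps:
p(T, r) = -√(T² + r²)/3
(-7 + (-14/(s(-2) - 1*(-2)) + p(6, -5)/9))² = (-7 + (-14/(-2*(-2)² - 1*(-2)) - √(6² + (-5)²)/3/9))² = (-7 + (-14/(-2*4 + 2) - √(36 + 25)/3*(⅑)))² = (-7 + (-14/(-8 + 2) - √61/3*(⅑)))² = (-7 + (-14/(-6) - √61/27))² = (-7 + (-14*(-⅙) - √61/27))² = (-7 + (7/3 - √61/27))² = (-14/3 - √61/27)²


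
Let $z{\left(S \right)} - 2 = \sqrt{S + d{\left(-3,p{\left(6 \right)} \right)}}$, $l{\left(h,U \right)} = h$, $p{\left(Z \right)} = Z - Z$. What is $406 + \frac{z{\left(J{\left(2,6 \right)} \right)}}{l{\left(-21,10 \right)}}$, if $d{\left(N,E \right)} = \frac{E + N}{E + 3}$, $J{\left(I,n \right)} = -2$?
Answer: $\frac{8524}{21} - \frac{i \sqrt{3}}{21} \approx 405.9 - 0.082479 i$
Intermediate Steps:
$p{\left(Z \right)} = 0$
$d{\left(N,E \right)} = \frac{E + N}{3 + E}$
$z{\left(S \right)} = 2 + \sqrt{-1 + S}$ ($z{\left(S \right)} = 2 + \sqrt{S + \frac{0 - 3}{3 + 0}} = 2 + \sqrt{S + \frac{1}{3} \left(-3\right)} = 2 + \sqrt{S - 1} = 2 + \sqrt{-1 + S}$)
$406 + \frac{z{\left(J{\left(2,6 \right)} \right)}}{l{\left(-21,10 \right)}} = 406 + \frac{2 + \sqrt{-1 - 2}}{-21} = 406 + \left(2 + \sqrt{-3}\right) \left(- \frac{1}{21}\right) = 406 + \left(2 + i \sqrt{3}\right) \left(- \frac{1}{21}\right) = 406 - \left(\frac{2}{21} + \frac{i \sqrt{3}}{21}\right) = \frac{8524}{21} - \frac{i \sqrt{3}}{21}$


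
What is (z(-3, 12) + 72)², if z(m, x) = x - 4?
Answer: 6400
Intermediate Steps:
z(m, x) = -4 + x
(z(-3, 12) + 72)² = ((-4 + 12) + 72)² = (8 + 72)² = 80² = 6400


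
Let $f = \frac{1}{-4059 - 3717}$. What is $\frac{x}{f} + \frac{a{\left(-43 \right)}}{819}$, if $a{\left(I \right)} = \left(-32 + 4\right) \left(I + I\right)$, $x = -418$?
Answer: $\frac{380293400}{117} \approx 3.2504 \cdot 10^{6}$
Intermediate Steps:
$a{\left(I \right)} = - 56 I$ ($a{\left(I \right)} = - 28 \cdot 2 I = - 56 I$)
$f = - \frac{1}{7776}$ ($f = \frac{1}{-7776} = - \frac{1}{7776} \approx -0.0001286$)
$\frac{x}{f} + \frac{a{\left(-43 \right)}}{819} = - \frac{418}{- \frac{1}{7776}} + \frac{\left(-56\right) \left(-43\right)}{819} = \left(-418\right) \left(-7776\right) + 2408 \cdot \frac{1}{819} = 3250368 + \frac{344}{117} = \frac{380293400}{117}$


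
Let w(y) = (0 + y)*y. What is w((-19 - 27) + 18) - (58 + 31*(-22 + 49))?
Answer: -111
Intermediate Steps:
w(y) = y² (w(y) = y*y = y²)
w((-19 - 27) + 18) - (58 + 31*(-22 + 49)) = ((-19 - 27) + 18)² - (58 + 31*(-22 + 49)) = (-46 + 18)² - (58 + 31*27) = (-28)² - (58 + 837) = 784 - 1*895 = 784 - 895 = -111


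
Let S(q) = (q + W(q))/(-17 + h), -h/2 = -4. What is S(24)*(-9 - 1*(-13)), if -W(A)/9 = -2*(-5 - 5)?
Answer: 208/3 ≈ 69.333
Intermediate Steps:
h = 8 (h = -2*(-4) = 8)
W(A) = -180 (W(A) = -(-18)*(-5 - 5) = -(-18)*(-10) = -9*20 = -180)
S(q) = 20 - q/9 (S(q) = (q - 180)/(-17 + 8) = (-180 + q)/(-9) = (-180 + q)*(-⅑) = 20 - q/9)
S(24)*(-9 - 1*(-13)) = (20 - ⅑*24)*(-9 - 1*(-13)) = (20 - 8/3)*(-9 + 13) = (52/3)*4 = 208/3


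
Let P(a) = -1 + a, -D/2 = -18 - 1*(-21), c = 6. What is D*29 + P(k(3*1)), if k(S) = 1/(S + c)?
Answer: -1574/9 ≈ -174.89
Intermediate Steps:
k(S) = 1/(6 + S) (k(S) = 1/(S + 6) = 1/(6 + S))
D = -6 (D = -2*(-18 - 1*(-21)) = -2*(-18 + 21) = -2*3 = -6)
D*29 + P(k(3*1)) = -6*29 + (-1 + 1/(6 + 3*1)) = -174 + (-1 + 1/(6 + 3)) = -174 + (-1 + 1/9) = -174 + (-1 + ⅑) = -174 - 8/9 = -1574/9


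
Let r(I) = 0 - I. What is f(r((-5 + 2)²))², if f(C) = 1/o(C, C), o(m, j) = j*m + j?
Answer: 1/5184 ≈ 0.00019290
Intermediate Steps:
r(I) = -I
o(m, j) = j + j*m
f(C) = 1/(C*(1 + C))
f(r((-5 + 2)²))² = (1/(((-(-5 + 2)²))*(1 - (-5 + 2)²)))² = (1/(((-1*(-3)²))*(1 - 1*(-3)²)))² = (1/(((-1*9))*(1 - 1*9)))² = (1/((-9)*(1 - 9)))² = (-⅑/(-8))² = (-⅑*(-⅛))² = (1/72)² = 1/5184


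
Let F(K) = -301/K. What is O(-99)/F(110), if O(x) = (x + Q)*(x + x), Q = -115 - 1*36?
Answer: -5445000/301 ≈ -18090.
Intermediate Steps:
Q = -151 (Q = -115 - 36 = -151)
O(x) = 2*x*(-151 + x) (O(x) = (x - 151)*(x + x) = (-151 + x)*(2*x) = 2*x*(-151 + x))
O(-99)/F(110) = (2*(-99)*(-151 - 99))/((-301/110)) = (2*(-99)*(-250))/((-301*1/110)) = 49500/(-301/110) = 49500*(-110/301) = -5445000/301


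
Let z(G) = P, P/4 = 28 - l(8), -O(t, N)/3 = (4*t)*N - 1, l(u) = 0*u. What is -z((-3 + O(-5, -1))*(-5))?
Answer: -112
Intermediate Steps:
l(u) = 0
O(t, N) = 3 - 12*N*t (O(t, N) = -3*((4*t)*N - 1) = -3*(4*N*t - 1) = -3*(-1 + 4*N*t) = 3 - 12*N*t)
P = 112 (P = 4*(28 - 1*0) = 4*(28 + 0) = 4*28 = 112)
z(G) = 112
-z((-3 + O(-5, -1))*(-5)) = -1*112 = -112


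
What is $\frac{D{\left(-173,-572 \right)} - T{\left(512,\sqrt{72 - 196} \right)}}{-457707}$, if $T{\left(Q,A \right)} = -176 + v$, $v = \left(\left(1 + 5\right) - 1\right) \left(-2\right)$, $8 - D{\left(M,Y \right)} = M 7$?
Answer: $- \frac{1405}{457707} \approx -0.0030697$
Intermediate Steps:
$D{\left(M,Y \right)} = 8 - 7 M$ ($D{\left(M,Y \right)} = 8 - M 7 = 8 - 7 M$)
$v = -10$ ($v = \left(6 - 1\right) \left(-2\right) = 5 \left(-2\right) = -10$)
$T{\left(Q,A \right)} = -186$ ($T{\left(Q,A \right)} = -176 - 10 = -186$)
$\frac{D{\left(-173,-572 \right)} - T{\left(512,\sqrt{72 - 196} \right)}}{-457707} = \frac{\left(8 - -1211\right) - -186}{-457707} = \left(\left(8 + 1211\right) + 186\right) \left(- \frac{1}{457707}\right) = \left(1219 + 186\right) \left(- \frac{1}{457707}\right) = 1405 \left(- \frac{1}{457707}\right) = - \frac{1405}{457707}$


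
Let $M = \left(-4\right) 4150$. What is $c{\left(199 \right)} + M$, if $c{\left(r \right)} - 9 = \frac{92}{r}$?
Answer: $- \frac{3301517}{199} \approx -16591.0$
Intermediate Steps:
$M = -16600$
$c{\left(r \right)} = 9 + \frac{92}{r}$
$c{\left(199 \right)} + M = \left(9 + \frac{92}{199}\right) - 16600 = \frac{1883}{199} - 16600 = - \frac{3301517}{199}$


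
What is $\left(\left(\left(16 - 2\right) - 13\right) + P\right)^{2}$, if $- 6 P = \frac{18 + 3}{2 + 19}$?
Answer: $\frac{25}{36} \approx 0.69444$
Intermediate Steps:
$P = - \frac{1}{6}$ ($P = - \frac{\left(18 + 3\right) \frac{1}{2 + 19}}{6} = - \frac{21 \cdot \frac{1}{21}}{6} = \left(- \frac{1}{6}\right) 1 = - \frac{1}{6} \approx -0.16667$)
$\left(\left(\left(16 - 2\right) - 13\right) + P\right)^{2} = \left(\left(\left(16 - 2\right) - 13\right) - \frac{1}{6}\right)^{2} = \left(\left(14 - 13\right) - \frac{1}{6}\right)^{2} = \left(1 - \frac{1}{6}\right)^{2} = \left(\frac{5}{6}\right)^{2} = \frac{25}{36}$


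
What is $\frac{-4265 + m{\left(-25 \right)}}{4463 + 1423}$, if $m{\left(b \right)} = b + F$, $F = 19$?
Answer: $- \frac{4271}{5886} \approx -0.72562$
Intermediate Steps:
$m{\left(b \right)} = 19 + b$ ($m{\left(b \right)} = b + 19 = 19 + b$)
$\frac{-4265 + m{\left(-25 \right)}}{4463 + 1423} = \frac{-4265 + \left(19 - 25\right)}{4463 + 1423} = \frac{-4265 - 6}{5886} = \left(-4271\right) \frac{1}{5886} = - \frac{4271}{5886}$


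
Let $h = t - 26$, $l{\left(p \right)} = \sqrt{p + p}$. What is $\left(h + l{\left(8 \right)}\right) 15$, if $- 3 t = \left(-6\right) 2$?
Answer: $-270$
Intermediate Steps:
$t = 4$ ($t = - \frac{\left(-6\right) 2}{3} = \left(- \frac{1}{3}\right) \left(-12\right) = 4$)
$l{\left(p \right)} = \sqrt{2} \sqrt{p}$ ($l{\left(p \right)} = \sqrt{2 p} = \sqrt{2} \sqrt{p}$)
$h = -22$ ($h = 4 - 26 = -22$)
$\left(h + l{\left(8 \right)}\right) 15 = \left(-22 + \sqrt{2} \sqrt{8}\right) 15 = \left(-22 + \sqrt{2} \cdot 2 \sqrt{2}\right) 15 = \left(-22 + 4\right) 15 = \left(-18\right) 15 = -270$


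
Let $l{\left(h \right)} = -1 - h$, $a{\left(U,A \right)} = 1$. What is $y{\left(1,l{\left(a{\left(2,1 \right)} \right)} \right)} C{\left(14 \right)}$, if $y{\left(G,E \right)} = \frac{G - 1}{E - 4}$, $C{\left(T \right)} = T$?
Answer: $0$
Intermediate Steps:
$y{\left(G,E \right)} = \frac{-1 + G}{-4 + E}$
$y{\left(1,l{\left(a{\left(2,1 \right)} \right)} \right)} C{\left(14 \right)} = \frac{-1 + 1}{-4 - 2} \cdot 14 = \frac{1}{-4 - 2} \cdot 0 \cdot 14 = \frac{1}{-6} \cdot 0 \cdot 14 = \left(- \frac{1}{6}\right) 0 \cdot 14 = 0 \cdot 14 = 0$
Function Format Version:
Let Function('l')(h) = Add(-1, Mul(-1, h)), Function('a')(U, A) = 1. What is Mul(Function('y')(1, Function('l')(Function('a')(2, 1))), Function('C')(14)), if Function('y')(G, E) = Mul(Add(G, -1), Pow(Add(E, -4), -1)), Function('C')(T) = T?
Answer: 0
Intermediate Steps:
Function('y')(G, E) = Mul(Pow(Add(-4, E), -1), Add(-1, G)) (Function('y')(G, E) = Mul(Add(-1, G), Pow(Add(-4, E), -1)) = Mul(Pow(Add(-4, E), -1), Add(-1, G)))
Mul(Function('y')(1, Function('l')(Function('a')(2, 1))), Function('C')(14)) = Mul(Mul(Pow(Add(-4, Add(-1, Mul(-1, 1))), -1), Add(-1, 1)), 14) = Mul(Mul(Pow(Add(-4, Add(-1, -1)), -1), 0), 14) = Mul(Mul(Pow(Add(-4, -2), -1), 0), 14) = Mul(Mul(Pow(-6, -1), 0), 14) = Mul(Mul(Rational(-1, 6), 0), 14) = Mul(0, 14) = 0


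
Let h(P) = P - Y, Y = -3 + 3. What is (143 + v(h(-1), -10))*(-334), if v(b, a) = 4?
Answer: -49098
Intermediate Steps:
Y = 0
h(P) = P (h(P) = P - 1*0 = P + 0 = P)
(143 + v(h(-1), -10))*(-334) = (143 + 4)*(-334) = 147*(-334) = -49098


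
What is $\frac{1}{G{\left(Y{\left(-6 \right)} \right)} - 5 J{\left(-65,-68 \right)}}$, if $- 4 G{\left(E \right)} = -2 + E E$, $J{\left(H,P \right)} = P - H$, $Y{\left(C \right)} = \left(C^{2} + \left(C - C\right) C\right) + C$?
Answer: $- \frac{2}{419} \approx -0.0047733$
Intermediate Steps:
$Y{\left(C \right)} = C + C^{2}$ ($Y{\left(C \right)} = \left(C^{2} + 0 C\right) + C = \left(C^{2} + 0\right) + C = C^{2} + C = C + C^{2}$)
$G{\left(E \right)} = \frac{1}{2} - \frac{E^{2}}{4}$ ($G{\left(E \right)} = - \frac{-2 + E E}{4} = - \frac{-2 + E^{2}}{4} = \frac{1}{2} - \frac{E^{2}}{4}$)
$\frac{1}{G{\left(Y{\left(-6 \right)} \right)} - 5 J{\left(-65,-68 \right)}} = \frac{1}{\left(\frac{1}{2} - \frac{\left(- 6 \left(1 - 6\right)\right)^{2}}{4}\right) - 5 \left(-68 - -65\right)} = \frac{1}{\left(\frac{1}{2} - \frac{\left(\left(-6\right) \left(-5\right)\right)^{2}}{4}\right) - 5 \left(-68 + 65\right)} = \frac{1}{\left(\frac{1}{2} - \frac{30^{2}}{4}\right) - -15} = \frac{1}{\left(\frac{1}{2} - 225\right) + 15} = \frac{1}{- \frac{449}{2} + 15} = \frac{1}{- \frac{419}{2}} = - \frac{2}{419}$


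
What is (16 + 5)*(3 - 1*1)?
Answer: 42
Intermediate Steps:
(16 + 5)*(3 - 1*1) = 21*(3 - 1) = 21*2 = 42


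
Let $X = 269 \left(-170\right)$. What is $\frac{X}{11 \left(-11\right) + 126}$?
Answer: $-9146$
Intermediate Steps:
$X = -45730$
$\frac{X}{11 \left(-11\right) + 126} = - \frac{45730}{11 \left(-11\right) + 126} = - \frac{45730}{-121 + 126} = - \frac{45730}{5} = \left(-45730\right) \frac{1}{5} = -9146$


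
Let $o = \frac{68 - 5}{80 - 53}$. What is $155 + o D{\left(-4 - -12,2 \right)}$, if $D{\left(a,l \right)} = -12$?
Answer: $127$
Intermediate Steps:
$o = \frac{7}{3}$ ($o = \frac{63}{27} = 63 \cdot \frac{1}{27} = \frac{7}{3} \approx 2.3333$)
$155 + o D{\left(-4 - -12,2 \right)} = 155 + \frac{7}{3} \left(-12\right) = 155 - 28 = 127$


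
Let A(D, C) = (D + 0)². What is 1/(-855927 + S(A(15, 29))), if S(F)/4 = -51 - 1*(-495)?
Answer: -1/854151 ≈ -1.1708e-6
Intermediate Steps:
A(D, C) = D²
S(F) = 1776 (S(F) = 4*(-51 - 1*(-495)) = 4*(-51 + 495) = 4*444 = 1776)
1/(-855927 + S(A(15, 29))) = 1/(-855927 + 1776) = 1/(-854151) = -1/854151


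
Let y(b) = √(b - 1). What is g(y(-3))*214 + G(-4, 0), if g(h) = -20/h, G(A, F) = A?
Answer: -4 + 2140*I ≈ -4.0 + 2140.0*I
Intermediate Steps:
y(b) = √(-1 + b)
g(y(-3))*214 + G(-4, 0) = -20/√(-1 - 3)*214 - 4 = -20*(-I/2)*214 - 4 = -(-10)*I*214 - 4 = (10*I)*214 - 4 = 2140*I - 4 = -4 + 2140*I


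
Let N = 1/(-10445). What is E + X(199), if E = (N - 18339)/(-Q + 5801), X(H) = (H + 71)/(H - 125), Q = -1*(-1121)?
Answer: -61028834/226082025 ≈ -0.26994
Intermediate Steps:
N = -1/10445 ≈ -9.5740e-5
Q = 1121
X(H) = (71 + H)/(-125 + H)
E = -23943857/6110325 (E = (-1/10445 - 18339)/(-1*1121 + 5801) = -191550856/(10445*(-1121 + 5801)) = -191550856/10445/4680 = -191550856/10445*1/4680 = -23943857/6110325 ≈ -3.9186)
E + X(199) = -23943857/6110325 + (71 + 199)/(-125 + 199) = -23943857/6110325 + 270/74 = -23943857/6110325 + (1/74)*270 = -23943857/6110325 + 135/37 = -61028834/226082025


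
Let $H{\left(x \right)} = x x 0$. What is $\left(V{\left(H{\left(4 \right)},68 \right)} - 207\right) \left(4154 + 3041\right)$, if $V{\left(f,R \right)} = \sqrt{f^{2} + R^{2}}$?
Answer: $-1000105$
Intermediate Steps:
$H{\left(x \right)} = 0$ ($H{\left(x \right)} = x^{2} \cdot 0 = 0$)
$V{\left(f,R \right)} = \sqrt{R^{2} + f^{2}}$
$\left(V{\left(H{\left(4 \right)},68 \right)} - 207\right) \left(4154 + 3041\right) = \left(\sqrt{68^{2} + 0^{2}} - 207\right) \left(4154 + 3041\right) = \left(\sqrt{4624 + 0} - 207\right) 7195 = \left(\sqrt{4624} - 207\right) 7195 = \left(68 - 207\right) 7195 = \left(-139\right) 7195 = -1000105$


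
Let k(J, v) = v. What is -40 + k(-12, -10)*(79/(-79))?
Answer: -30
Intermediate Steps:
-40 + k(-12, -10)*(79/(-79)) = -40 - 790/(-79) = -40 - 790*(-1)/79 = -40 - 10*(-1) = -40 + 10 = -30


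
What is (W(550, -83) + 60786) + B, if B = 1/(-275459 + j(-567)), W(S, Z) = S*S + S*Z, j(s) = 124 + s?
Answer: 87636407671/275902 ≈ 3.1764e+5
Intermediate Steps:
W(S, Z) = S**2 + S*Z
B = -1/275902 (B = 1/(-275459 + (124 - 567)) = 1/(-275459 - 443) = 1/(-275902) = -1/275902 ≈ -3.6245e-6)
(W(550, -83) + 60786) + B = (550*(550 - 83) + 60786) - 1/275902 = (550*467 + 60786) - 1/275902 = (256850 + 60786) - 1/275902 = 317636 - 1/275902 = 87636407671/275902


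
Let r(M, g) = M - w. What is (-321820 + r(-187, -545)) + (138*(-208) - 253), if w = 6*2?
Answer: -350976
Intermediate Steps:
w = 12
r(M, g) = -12 + M (r(M, g) = M - 1*12 = M - 12 = -12 + M)
(-321820 + r(-187, -545)) + (138*(-208) - 253) = (-321820 + (-12 - 187)) + (138*(-208) - 253) = (-321820 - 199) + (-28704 - 253) = -322019 - 28957 = -350976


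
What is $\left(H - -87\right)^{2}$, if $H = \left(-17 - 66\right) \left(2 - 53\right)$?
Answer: $18662400$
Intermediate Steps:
$H = 4233$ ($H = \left(-83\right) \left(-51\right) = 4233$)
$\left(H - -87\right)^{2} = \left(4233 - -87\right)^{2} = \left(4233 + 87\right)^{2} = 4320^{2} = 18662400$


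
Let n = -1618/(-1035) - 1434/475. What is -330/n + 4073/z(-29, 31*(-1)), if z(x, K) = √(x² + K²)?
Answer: 16223625/71564 + 4073*√1802/1802 ≈ 322.65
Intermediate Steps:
n = -143128/98325 (n = -1618*(-1/1035) - 1434*1/475 = 1618/1035 - 1434/475 = -143128/98325 ≈ -1.4557)
z(x, K) = √(K² + x²)
-330/n + 4073/z(-29, 31*(-1)) = -330/(-143128/98325) + 4073/(√((31*(-1))² + (-29)²)) = -330*(-98325/143128) + 4073/(√((-31)² + 841)) = 16223625/71564 + 4073/(√(961 + 841)) = 16223625/71564 + 4073/(√1802) = 16223625/71564 + 4073*(√1802/1802) = 16223625/71564 + 4073*√1802/1802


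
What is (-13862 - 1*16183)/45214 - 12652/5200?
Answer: -7002707/2260700 ≈ -3.0976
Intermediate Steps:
(-13862 - 1*16183)/45214 - 12652/5200 = (-13862 - 16183)*(1/45214) - 12652*1/5200 = -30045*1/45214 - 3163/1300 = -30045/45214 - 3163/1300 = -7002707/2260700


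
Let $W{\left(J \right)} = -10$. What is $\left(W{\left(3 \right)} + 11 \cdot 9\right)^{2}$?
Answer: $7921$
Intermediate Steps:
$\left(W{\left(3 \right)} + 11 \cdot 9\right)^{2} = \left(-10 + 11 \cdot 9\right)^{2} = \left(-10 + 99\right)^{2} = 89^{2} = 7921$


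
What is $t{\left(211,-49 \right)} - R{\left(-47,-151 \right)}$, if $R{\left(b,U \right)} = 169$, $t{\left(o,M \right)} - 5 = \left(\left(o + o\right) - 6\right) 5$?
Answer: $1916$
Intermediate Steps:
$t{\left(o,M \right)} = -25 + 10 o$ ($t{\left(o,M \right)} = 5 + \left(\left(o + o\right) - 6\right) 5 = 5 + \left(2 o - 6\right) 5 = 5 + \left(-6 + 2 o\right) 5 = 5 + \left(-30 + 10 o\right) = -25 + 10 o$)
$t{\left(211,-49 \right)} - R{\left(-47,-151 \right)} = \left(-25 + 10 \cdot 211\right) - 169 = \left(-25 + 2110\right) - 169 = 2085 - 169 = 1916$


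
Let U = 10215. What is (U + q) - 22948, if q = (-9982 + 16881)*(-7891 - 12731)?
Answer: -142283911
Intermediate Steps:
q = -142271178 (q = 6899*(-20622) = -142271178)
(U + q) - 22948 = (10215 - 142271178) - 22948 = -142260963 - 22948 = -142283911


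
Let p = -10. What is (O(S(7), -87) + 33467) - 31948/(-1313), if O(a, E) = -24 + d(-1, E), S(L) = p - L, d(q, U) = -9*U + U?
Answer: 44856455/1313 ≈ 34163.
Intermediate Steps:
d(q, U) = -8*U
S(L) = -10 - L
O(a, E) = -24 - 8*E
(O(S(7), -87) + 33467) - 31948/(-1313) = ((-24 - 8*(-87)) + 33467) - 31948/(-1313) = ((-24 + 696) + 33467) - 31948*(-1/1313) = (672 + 33467) + 31948/1313 = 34139 + 31948/1313 = 44856455/1313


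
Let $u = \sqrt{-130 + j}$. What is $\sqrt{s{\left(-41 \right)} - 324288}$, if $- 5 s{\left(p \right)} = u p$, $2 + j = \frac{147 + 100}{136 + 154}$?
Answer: $\frac{\sqrt{-27272620800 + 2378 i \sqrt{11029570}}}{290} \approx 0.082452 + 569.46 i$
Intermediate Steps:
$j = - \frac{333}{290}$ ($j = -2 + \frac{147 + 100}{136 + 154} = -2 + \frac{247}{290} = - \frac{333}{290} \approx -1.1483$)
$u = \frac{i \sqrt{11029570}}{290}$ ($u = \sqrt{-130 - \frac{333}{290}} = \sqrt{- \frac{38033}{290}} = \frac{i \sqrt{11029570}}{290} \approx 11.452 i$)
$s{\left(p \right)} = - \frac{i p \sqrt{11029570}}{1450}$ ($s{\left(p \right)} = - \frac{\frac{i \sqrt{11029570}}{290} p}{5} = - \frac{\frac{1}{290} i p \sqrt{11029570}}{5} = - \frac{i p \sqrt{11029570}}{1450}$)
$\sqrt{s{\left(-41 \right)} - 324288} = \sqrt{\left(- \frac{1}{1450}\right) i \left(-41\right) \sqrt{11029570} - 324288} = \sqrt{\frac{41 i \sqrt{11029570}}{1450} - 324288} = \sqrt{-324288 + \frac{41 i \sqrt{11029570}}{1450}}$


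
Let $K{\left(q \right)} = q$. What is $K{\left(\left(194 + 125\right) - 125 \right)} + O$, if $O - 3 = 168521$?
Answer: $168718$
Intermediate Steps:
$O = 168524$ ($O = 3 + 168521 = 168524$)
$K{\left(\left(194 + 125\right) - 125 \right)} + O = \left(\left(194 + 125\right) - 125\right) + 168524 = \left(319 - 125\right) + 168524 = 194 + 168524 = 168718$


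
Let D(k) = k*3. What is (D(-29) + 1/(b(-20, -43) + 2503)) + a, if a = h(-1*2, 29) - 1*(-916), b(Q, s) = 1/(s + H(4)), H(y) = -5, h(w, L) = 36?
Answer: 103923743/120143 ≈ 865.00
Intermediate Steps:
b(Q, s) = 1/(-5 + s) (b(Q, s) = 1/(s - 5) = 1/(-5 + s))
D(k) = 3*k
a = 952 (a = 36 - 1*(-916) = 36 + 916 = 952)
(D(-29) + 1/(b(-20, -43) + 2503)) + a = (3*(-29) + 1/(1/(-5 - 43) + 2503)) + 952 = (-87 + 1/(1/(-48) + 2503)) + 952 = (-87 + 1/(-1/48 + 2503)) + 952 = (-87 + 1/(120143/48)) + 952 = (-87 + 48/120143) + 952 = -10452393/120143 + 952 = 103923743/120143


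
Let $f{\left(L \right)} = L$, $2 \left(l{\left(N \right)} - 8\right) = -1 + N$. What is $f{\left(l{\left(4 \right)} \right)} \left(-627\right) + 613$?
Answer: $- \frac{10687}{2} \approx -5343.5$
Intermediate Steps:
$l{\left(N \right)} = \frac{15}{2} + \frac{N}{2}$ ($l{\left(N \right)} = 8 + \frac{-1 + N}{2} = 8 + \left(- \frac{1}{2} + \frac{N}{2}\right) = \frac{15}{2} + \frac{N}{2}$)
$f{\left(l{\left(4 \right)} \right)} \left(-627\right) + 613 = \left(\frac{15}{2} + \frac{1}{2} \cdot 4\right) \left(-627\right) + 613 = \left(\frac{15}{2} + 2\right) \left(-627\right) + 613 = \frac{19}{2} \left(-627\right) + 613 = - \frac{11913}{2} + 613 = - \frac{10687}{2}$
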